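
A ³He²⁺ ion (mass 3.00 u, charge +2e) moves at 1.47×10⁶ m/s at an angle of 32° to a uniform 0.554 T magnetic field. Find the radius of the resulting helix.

v⊥ = v sinθ = 1.47×10⁶·sin32° ≈ 7.790×10⁵ m/s.
r = m v⊥/(|q|B) = (4.983×10⁻²⁷)(7.790×10⁵)/((3.204×10⁻¹⁹)(0.554)) ≈ 0.0219 m.

r ≈ 0.0219 m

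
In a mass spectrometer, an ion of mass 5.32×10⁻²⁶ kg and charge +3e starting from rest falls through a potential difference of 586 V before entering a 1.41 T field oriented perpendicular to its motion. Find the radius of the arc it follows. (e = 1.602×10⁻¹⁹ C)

Acceleration: |q|V = ½mv² ⇒ v = √(2|q|V/m) = √(2·4.806×10⁻¹⁹·586/5.32×10⁻²⁶) ≈ 1.029×10⁵ m/s.
In the field: r = mv/(|q|B) = (5.32×10⁻²⁶)(1.029×10⁵)/((4.806×10⁻¹⁹)(1.41)) ≈ 8.08×10⁻³ m.

r ≈ 8.08×10⁻³ m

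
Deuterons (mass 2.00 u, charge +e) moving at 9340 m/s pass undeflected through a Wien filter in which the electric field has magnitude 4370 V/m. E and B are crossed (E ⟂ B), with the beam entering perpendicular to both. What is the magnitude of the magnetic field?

B = 0.468 T

Balance of forces in the selector: qE = qvB ⇒ B = E/v.
B = 4370/9340 = 0.468 T.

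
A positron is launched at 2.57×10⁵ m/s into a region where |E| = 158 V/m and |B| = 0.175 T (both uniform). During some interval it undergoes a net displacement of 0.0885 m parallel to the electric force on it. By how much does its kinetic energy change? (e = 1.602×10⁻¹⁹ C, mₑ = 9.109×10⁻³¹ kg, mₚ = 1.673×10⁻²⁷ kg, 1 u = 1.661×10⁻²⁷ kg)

ΔKE ≈ 2.24×10⁻¹⁸ J

The magnetic force is always ⟂ v and does no work; only the electric force changes KE.
ΔKE = F_E · d = |q|E d = (1.602×10⁻¹⁹)(158)(0.0885) ≈ 2.24×10⁻¹⁸ J.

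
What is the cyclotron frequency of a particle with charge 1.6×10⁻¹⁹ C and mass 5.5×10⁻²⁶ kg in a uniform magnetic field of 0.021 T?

f ≈ 9700 Hz

f = |q|B/(2πm).
f = (1.6×10⁻¹⁹)(0.021)/(2π·5.5×10⁻²⁶) ≈ 9700 Hz.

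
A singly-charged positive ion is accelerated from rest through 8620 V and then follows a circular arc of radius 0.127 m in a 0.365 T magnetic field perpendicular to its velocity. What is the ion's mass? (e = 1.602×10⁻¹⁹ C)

Combine |q|V = ½mv² and r = mv/(|q|B): eliminate v to get m = qB²r²/(2V).
m = (1.602×10⁻¹⁹)(0.365)²(0.127)²/(2·8620) ≈ 2.00×10⁻²⁶ kg.

m ≈ 2.00×10⁻²⁶ kg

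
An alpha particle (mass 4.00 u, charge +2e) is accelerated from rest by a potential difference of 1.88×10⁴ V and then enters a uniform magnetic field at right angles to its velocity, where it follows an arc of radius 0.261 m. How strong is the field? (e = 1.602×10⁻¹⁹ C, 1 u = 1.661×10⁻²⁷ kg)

B ≈ 0.107 T

v = √(2|q|V/m) = √(2·3.204×10⁻¹⁹·1.88×10⁴/6.644×10⁻²⁷) ≈ 1.347×10⁶ m/s.
B = mv/(|q|r) = (6.644×10⁻²⁷)(1.347×10⁶)/((3.204×10⁻¹⁹)(0.261)) ≈ 0.107 T.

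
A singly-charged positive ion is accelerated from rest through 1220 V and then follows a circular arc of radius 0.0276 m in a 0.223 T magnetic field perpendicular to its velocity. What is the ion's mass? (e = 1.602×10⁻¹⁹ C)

Combine |q|V = ½mv² and r = mv/(|q|B): eliminate v to get m = qB²r²/(2V).
m = (1.602×10⁻¹⁹)(0.223)²(0.0276)²/(2·1220) ≈ 2.49×10⁻²⁷ kg.

m ≈ 2.49×10⁻²⁷ kg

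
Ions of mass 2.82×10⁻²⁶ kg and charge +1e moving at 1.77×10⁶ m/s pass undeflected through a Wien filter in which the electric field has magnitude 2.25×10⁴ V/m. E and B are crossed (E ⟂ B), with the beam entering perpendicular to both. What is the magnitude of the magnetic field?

Balance of forces in the selector: qE = qvB ⇒ B = E/v.
B = 2.25×10⁴/1.77×10⁶ = 0.0127 T.

B = 0.0127 T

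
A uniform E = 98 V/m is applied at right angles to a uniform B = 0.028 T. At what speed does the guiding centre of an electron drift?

The steady drift has the magnetic force balancing the electric force, so v_d = E/B.
v_d = 98/0.028 = 3500 m/s.

v_d ≈ 3500 m/s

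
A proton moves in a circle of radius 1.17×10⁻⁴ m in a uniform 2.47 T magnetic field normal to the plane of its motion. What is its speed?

v ≈ 2.77×10⁴ m/s

From |q|vB = mv²/r, v = |q|Br/m.
v = (1.602×10⁻¹⁹)(2.47)(1.17×10⁻⁴)/1.673×10⁻²⁷ ≈ 2.77×10⁴ m/s.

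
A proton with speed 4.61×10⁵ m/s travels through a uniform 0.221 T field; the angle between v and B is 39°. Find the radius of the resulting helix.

r ≈ 0.0137 m

v⊥ = v sinθ = 4.61×10⁵·sin39° ≈ 2.901×10⁵ m/s.
r = m v⊥/(|q|B) = (1.673×10⁻²⁷)(2.901×10⁵)/((1.602×10⁻¹⁹)(0.221)) ≈ 0.0137 m.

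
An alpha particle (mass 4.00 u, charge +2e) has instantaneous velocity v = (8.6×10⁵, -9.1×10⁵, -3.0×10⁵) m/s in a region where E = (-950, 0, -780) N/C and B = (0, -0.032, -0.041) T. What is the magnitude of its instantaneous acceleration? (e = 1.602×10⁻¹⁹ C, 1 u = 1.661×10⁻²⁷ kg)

|a| ≈ 2.53×10¹² m/s²

v×B = (2.77×10⁴, 3.53×10⁴, -2.75×10⁴) N/C.
E + v×B = (2.68×10⁴, 3.53×10⁴, -2.83×10⁴) N/C.
F = q(E + v×B) = (3.204×10⁻¹⁹ C)·(2.68×10⁴, 3.53×10⁴, -2.83×10⁴) = (8.57×10⁻¹⁵, 1.13×10⁻¹⁴, -9.07×10⁻¹⁵) N.
|a| = |F|/m = 1.683×10⁻¹⁴/6.644×10⁻²⁷ ≈ 2.53×10¹² m/s².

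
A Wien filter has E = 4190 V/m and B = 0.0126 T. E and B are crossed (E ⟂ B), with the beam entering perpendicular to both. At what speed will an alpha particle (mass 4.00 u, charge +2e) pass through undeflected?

Zero net Lorentz force requires |qE| = |q v×B|, i.e. E = vB.
v = E/B = 4190/0.0126 = 3.33×10⁵ m/s.

v = 3.33×10⁵ m/s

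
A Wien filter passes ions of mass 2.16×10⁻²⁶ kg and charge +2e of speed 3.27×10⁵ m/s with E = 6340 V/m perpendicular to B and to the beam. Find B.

B = 0.0194 T

Balance of forces in the selector: qE = qvB ⇒ B = E/v.
B = 6340/3.27×10⁵ = 0.0194 T.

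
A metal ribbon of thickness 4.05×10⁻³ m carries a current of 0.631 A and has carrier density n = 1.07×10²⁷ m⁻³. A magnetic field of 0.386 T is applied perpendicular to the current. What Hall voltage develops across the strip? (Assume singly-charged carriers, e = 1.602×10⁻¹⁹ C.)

V_H ≈ 3.51×10⁻⁷ V

V_H = IB/(n e t).
V_H = (0.631)(0.386)/((1.07×10²⁷)(1.602×10⁻¹⁹)(4.05×10⁻³)) ≈ 3.51×10⁻⁷ V.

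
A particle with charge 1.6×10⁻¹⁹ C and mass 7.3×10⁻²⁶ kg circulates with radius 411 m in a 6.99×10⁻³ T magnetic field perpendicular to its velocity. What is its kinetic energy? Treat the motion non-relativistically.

v = |q|Br/m, then KE = ½mv² = (qBr)²/(2m).
v = (1.6×10⁻¹⁹)(6.99×10⁻³)(411)/7.3×10⁻²⁶ ≈ 6.297×10⁶ m/s.
KE = ½(7.3×10⁻²⁶)(6.297×10⁶)² ≈ 1.45×10⁻¹² J.

KE ≈ 1.45×10⁻¹² J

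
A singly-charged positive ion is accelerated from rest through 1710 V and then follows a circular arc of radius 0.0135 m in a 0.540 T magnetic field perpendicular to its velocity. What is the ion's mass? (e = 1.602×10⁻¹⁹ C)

m ≈ 2.49×10⁻²⁷ kg

Combine |q|V = ½mv² and r = mv/(|q|B): eliminate v to get m = qB²r²/(2V).
m = (1.602×10⁻¹⁹)(0.540)²(0.0135)²/(2·1710) ≈ 2.49×10⁻²⁷ kg.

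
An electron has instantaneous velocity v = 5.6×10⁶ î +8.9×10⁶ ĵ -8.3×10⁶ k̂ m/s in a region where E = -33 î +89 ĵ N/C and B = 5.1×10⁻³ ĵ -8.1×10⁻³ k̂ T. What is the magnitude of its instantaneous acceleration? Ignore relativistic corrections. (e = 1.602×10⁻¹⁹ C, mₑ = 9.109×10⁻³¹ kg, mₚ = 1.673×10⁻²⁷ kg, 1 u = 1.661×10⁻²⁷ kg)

v×B = (-2.98×10⁴, 4.54×10⁴, 2.86×10⁴) N/C.
E + v×B = (-2.98×10⁴, 4.54×10⁴, 2.86×10⁴) N/C.
F = q(E + v×B) = (−1.602×10⁻¹⁹ C)·(-2.98×10⁴, 4.54×10⁴, 2.86×10⁴) = (4.77×10⁻¹⁵, -7.28×10⁻¹⁵, -4.58×10⁻¹⁵) N.
|a| = |F|/m = 9.835×10⁻¹⁵/9.109×10⁻³¹ ≈ 1.08×10¹⁶ m/s².

|a| ≈ 1.08×10¹⁶ m/s²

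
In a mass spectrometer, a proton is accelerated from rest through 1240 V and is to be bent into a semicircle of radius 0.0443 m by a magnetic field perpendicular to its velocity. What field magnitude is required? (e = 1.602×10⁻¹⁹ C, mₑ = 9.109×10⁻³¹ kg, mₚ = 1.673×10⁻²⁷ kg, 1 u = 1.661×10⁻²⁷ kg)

B ≈ 0.115 T

v = √(2|q|V/m) = √(2·1.602×10⁻¹⁹·1240/1.673×10⁻²⁷) ≈ 4.873×10⁵ m/s.
B = mv/(|q|r) = (1.673×10⁻²⁷)(4.873×10⁵)/((1.602×10⁻¹⁹)(0.0443)) ≈ 0.115 T.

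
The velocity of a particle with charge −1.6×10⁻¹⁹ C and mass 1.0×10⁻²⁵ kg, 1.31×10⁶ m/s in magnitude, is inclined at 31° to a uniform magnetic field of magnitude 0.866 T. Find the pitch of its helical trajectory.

v∥ = v cosθ = 1.31×10⁶·cos31° ≈ 1.123×10⁶ m/s.
T = 2πm/(|q|B) = 2π(1.0×10⁻²⁵)/((1.6×10⁻¹⁹)(0.866)) ≈ 4.535×10⁻⁶ s.
pitch = v∥ T = (1.123×10⁶)(4.535×10⁻⁶) ≈ 5.09 m.

p ≈ 5.09 m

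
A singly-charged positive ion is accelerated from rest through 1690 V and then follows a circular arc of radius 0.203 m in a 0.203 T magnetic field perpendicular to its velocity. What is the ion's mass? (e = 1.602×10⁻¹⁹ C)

m ≈ 8.05×10⁻²⁶ kg

Combine |q|V = ½mv² and r = mv/(|q|B): eliminate v to get m = qB²r²/(2V).
m = (1.602×10⁻¹⁹)(0.203)²(0.203)²/(2·1690) ≈ 8.05×10⁻²⁶ kg.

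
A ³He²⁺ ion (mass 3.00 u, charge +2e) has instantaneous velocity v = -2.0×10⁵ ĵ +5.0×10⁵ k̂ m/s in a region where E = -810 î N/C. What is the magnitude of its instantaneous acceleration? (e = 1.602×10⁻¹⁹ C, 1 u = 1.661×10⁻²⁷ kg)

|a| ≈ 5.21×10¹⁰ m/s²

Only an electric field acts, so F = qE = (3.204×10⁻¹⁹ C)·(-810, 0, 0) = (-2.60×10⁻¹⁶, 0, 0) N.
|a| = |F|/m = 2.595×10⁻¹⁶/4.983×10⁻²⁷ ≈ 5.21×10¹⁰ m/s².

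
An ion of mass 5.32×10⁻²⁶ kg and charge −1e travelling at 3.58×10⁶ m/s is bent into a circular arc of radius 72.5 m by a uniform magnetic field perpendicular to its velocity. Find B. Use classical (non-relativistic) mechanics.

B ≈ 0.0164 T

From |q|vB = mv²/r, B = mv/(|q|r).
B = (5.32×10⁻²⁶)(3.58×10⁶)/((1.602×10⁻¹⁹)(72.5)) ≈ 0.0164 T.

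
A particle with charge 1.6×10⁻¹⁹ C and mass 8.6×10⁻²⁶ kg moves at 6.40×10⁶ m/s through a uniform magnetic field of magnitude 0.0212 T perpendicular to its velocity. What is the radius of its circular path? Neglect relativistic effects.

r ≈ 162 m

The magnetic force provides the centripetal force: |q|vB = mv²/r.
r = mv/(|q|B) = (8.6×10⁻²⁶)(6.40×10⁶)/((1.6×10⁻¹⁹)(0.0212)) ≈ 162 m.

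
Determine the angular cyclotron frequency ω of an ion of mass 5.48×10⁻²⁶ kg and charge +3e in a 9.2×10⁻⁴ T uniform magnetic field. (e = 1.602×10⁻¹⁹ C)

ω ≈ 8100 rad/s

ω = |q|B/m.
ω = (4.806×10⁻¹⁹)(9.2×10⁻⁴)/5.48×10⁻²⁶ ≈ 8100 rad/s.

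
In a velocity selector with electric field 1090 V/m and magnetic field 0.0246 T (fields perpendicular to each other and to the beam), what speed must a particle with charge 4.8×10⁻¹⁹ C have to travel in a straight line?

v = 4.43×10⁴ m/s

Zero net Lorentz force requires |qE| = |q v×B|, i.e. E = vB.
v = E/B = 1090/0.0246 = 4.43×10⁴ m/s.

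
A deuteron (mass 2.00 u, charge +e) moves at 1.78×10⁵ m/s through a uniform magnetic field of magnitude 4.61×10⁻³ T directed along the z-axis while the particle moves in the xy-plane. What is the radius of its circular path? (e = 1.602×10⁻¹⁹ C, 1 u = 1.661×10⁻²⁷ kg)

r ≈ 0.801 m

The magnetic force provides the centripetal force: |q|vB = mv²/r.
r = mv/(|q|B) = (3.322×10⁻²⁷)(1.78×10⁵)/((1.602×10⁻¹⁹)(4.61×10⁻³)) ≈ 0.801 m.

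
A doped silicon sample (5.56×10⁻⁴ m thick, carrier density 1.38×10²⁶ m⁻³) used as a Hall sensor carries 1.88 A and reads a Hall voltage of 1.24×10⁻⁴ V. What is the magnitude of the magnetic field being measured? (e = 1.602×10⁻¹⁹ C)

B ≈ 0.811 T

From V_H = IB/(n e t), B = V_H n e t / I.
B = (1.24×10⁻⁴)(1.38×10²⁶)(1.602×10⁻¹⁹)(5.56×10⁻⁴)/1.88 ≈ 0.811 T.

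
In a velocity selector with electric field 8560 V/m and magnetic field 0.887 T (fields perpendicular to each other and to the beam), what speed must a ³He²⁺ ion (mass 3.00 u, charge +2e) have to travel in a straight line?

Zero net Lorentz force requires |qE| = |q v×B|, i.e. E = vB.
v = E/B = 8560/0.887 = 9650 m/s.

v = 9650 m/s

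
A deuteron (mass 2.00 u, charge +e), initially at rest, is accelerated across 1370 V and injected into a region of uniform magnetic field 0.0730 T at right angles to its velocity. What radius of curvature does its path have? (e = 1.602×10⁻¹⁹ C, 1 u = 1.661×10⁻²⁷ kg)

r ≈ 0.103 m

Acceleration: |q|V = ½mv² ⇒ v = √(2|q|V/m) = √(2·1.602×10⁻¹⁹·1370/3.322×10⁻²⁷) ≈ 3.635×10⁵ m/s.
In the field: r = mv/(|q|B) = (3.322×10⁻²⁷)(3.635×10⁵)/((1.602×10⁻¹⁹)(0.0730)) ≈ 0.103 m.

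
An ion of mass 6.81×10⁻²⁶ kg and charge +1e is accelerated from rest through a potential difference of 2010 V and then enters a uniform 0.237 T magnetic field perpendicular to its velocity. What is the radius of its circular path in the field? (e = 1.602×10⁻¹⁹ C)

Acceleration: |q|V = ½mv² ⇒ v = √(2|q|V/m) = √(2·1.602×10⁻¹⁹·2010/6.81×10⁻²⁶) ≈ 9.725×10⁴ m/s.
In the field: r = mv/(|q|B) = (6.81×10⁻²⁶)(9.725×10⁴)/((1.602×10⁻¹⁹)(0.237)) ≈ 0.174 m.

r ≈ 0.174 m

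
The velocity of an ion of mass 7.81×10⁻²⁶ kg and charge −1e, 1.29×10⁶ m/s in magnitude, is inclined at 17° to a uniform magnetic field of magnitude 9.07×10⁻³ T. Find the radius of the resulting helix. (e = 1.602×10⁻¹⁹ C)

r ≈ 20.3 m

v⊥ = v sinθ = 1.29×10⁶·sin17° ≈ 3.772×10⁵ m/s.
r = m v⊥/(|q|B) = (7.81×10⁻²⁶)(3.772×10⁵)/((1.602×10⁻¹⁹)(9.07×10⁻³)) ≈ 20.3 m.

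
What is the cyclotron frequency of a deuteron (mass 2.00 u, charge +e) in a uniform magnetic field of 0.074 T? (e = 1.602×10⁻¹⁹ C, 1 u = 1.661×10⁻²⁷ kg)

f = |q|B/(2πm).
f = (1.602×10⁻¹⁹)(0.074)/(2π·3.322×10⁻²⁷) ≈ 5.7×10⁵ Hz.

f ≈ 5.7×10⁵ Hz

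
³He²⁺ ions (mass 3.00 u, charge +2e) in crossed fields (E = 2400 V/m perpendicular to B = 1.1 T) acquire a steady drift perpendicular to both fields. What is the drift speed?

v_d ≈ 2200 m/s

In crossed fields the guiding centre drifts at v_d = |E×B|/B² = E/B, independent of charge and mass.
v_d = 2400/1.1 = 2200 m/s.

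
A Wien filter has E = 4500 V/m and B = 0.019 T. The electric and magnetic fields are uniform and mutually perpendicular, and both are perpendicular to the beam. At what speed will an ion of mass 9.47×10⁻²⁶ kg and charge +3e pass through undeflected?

v = 2.4×10⁵ m/s

Zero net Lorentz force requires |qE| = |q v×B|, i.e. E = vB.
v = E/B = 4500/0.019 = 2.4×10⁵ m/s.
The result is independent of the particle's charge and mass.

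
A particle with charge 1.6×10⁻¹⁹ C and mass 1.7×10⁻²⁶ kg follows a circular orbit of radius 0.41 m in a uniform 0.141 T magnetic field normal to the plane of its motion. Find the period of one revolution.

T ≈ 4.73×10⁻⁶ s

The cyclotron period depends only on m, q, B: T = 2πm/(|q|B).
T = 2π(1.7×10⁻²⁶)/((1.6×10⁻¹⁹)(0.141)) ≈ 4.73×10⁻⁶ s.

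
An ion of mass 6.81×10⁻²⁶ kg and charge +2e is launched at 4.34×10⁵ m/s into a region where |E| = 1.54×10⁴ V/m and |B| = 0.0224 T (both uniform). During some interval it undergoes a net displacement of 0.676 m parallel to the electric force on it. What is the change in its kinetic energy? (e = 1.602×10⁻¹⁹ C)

ΔKE ≈ 3.34×10⁻¹⁵ J

The magnetic force is always ⟂ v and does no work; only the electric force changes KE.
ΔKE = F_E · d = |q|E d = (3.204×10⁻¹⁹)(1.54×10⁴)(0.676) ≈ 3.34×10⁻¹⁵ J.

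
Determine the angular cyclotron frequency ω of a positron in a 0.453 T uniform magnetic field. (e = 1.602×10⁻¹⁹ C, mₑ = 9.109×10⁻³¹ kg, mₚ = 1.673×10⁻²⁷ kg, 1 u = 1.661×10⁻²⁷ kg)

ω ≈ 7.97×10¹⁰ rad/s

ω = |q|B/m.
ω = (1.602×10⁻¹⁹)(0.453)/9.109×10⁻³¹ ≈ 7.97×10¹⁰ rad/s.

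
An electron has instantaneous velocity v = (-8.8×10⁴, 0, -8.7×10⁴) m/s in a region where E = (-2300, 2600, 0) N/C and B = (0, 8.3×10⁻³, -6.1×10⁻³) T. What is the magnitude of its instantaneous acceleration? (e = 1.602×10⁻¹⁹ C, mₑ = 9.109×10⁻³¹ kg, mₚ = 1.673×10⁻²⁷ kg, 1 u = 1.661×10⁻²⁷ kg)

v×B = (722, -537, -730) N/C.
E + v×B = (-1580, 2060, -730) N/C.
F = q(E + v×B) = (−1.602×10⁻¹⁹ C)·(-1580, 2060, -730) = (2.53×10⁻¹⁶, -3.31×10⁻¹⁶, 1.17×10⁻¹⁶) N.
|a| = |F|/m = 4.322×10⁻¹⁶/9.109×10⁻³¹ ≈ 4.75×10¹⁴ m/s².

|a| ≈ 4.75×10¹⁴ m/s²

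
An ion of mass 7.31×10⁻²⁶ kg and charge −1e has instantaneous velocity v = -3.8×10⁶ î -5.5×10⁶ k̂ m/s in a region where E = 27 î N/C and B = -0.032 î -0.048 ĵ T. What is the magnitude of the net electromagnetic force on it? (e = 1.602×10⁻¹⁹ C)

v×B = (-2.64×10⁵, 1.76×10⁵, 1.82×10⁵) N/C.
E + v×B = (-2.64×10⁵, 1.76×10⁵, 1.82×10⁵) N/C.
F = q(E + v×B) = (−1.602×10⁻¹⁹ C)·(-2.64×10⁵, 1.76×10⁵, 1.82×10⁵) = (4.23×10⁻¹⁴, -2.82×10⁻¹⁴, -2.92×10⁻¹⁴) N.
|F| = 5.86×10⁻¹⁴ N.

|F| ≈ 5.86×10⁻¹⁴ N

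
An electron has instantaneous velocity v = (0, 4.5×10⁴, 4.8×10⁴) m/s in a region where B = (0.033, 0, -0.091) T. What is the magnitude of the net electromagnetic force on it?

|F| ≈ 7.43×10⁻¹⁶ N

v×B = (-4100, 1580, -1480) N/C.
F = q v×B = (−1.602×10⁻¹⁹ C)·(-4100, 1580, -1480) = (6.56×10⁻¹⁶, -2.54×10⁻¹⁶, 2.38×10⁻¹⁶) N.
|F| = 7.43×10⁻¹⁶ N.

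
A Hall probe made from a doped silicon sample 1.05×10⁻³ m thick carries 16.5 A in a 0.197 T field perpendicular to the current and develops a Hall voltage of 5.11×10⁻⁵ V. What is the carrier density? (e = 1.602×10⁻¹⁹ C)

From V_H = IB/(n e t), n = IB/(V_H e t).
n = (16.5)(0.197)/((5.11×10⁻⁵)(1.602×10⁻¹⁹)(1.05×10⁻³)) ≈ 3.78×10²⁶ m⁻³.

n ≈ 3.78×10²⁶ m⁻³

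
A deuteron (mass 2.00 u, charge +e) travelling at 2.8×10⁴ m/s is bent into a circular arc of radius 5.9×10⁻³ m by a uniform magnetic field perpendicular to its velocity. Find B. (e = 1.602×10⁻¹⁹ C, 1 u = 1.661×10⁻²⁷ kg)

From |q|vB = mv²/r, B = mv/(|q|r).
B = (3.322×10⁻²⁷)(2.8×10⁴)/((1.602×10⁻¹⁹)(5.9×10⁻³)) ≈ 0.098 T.

B ≈ 0.098 T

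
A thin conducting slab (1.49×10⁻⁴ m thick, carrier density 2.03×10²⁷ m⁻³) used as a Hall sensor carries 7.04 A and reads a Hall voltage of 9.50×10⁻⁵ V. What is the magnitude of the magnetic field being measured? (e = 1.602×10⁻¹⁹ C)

B ≈ 0.654 T

From V_H = IB/(n e t), B = V_H n e t / I.
B = (9.50×10⁻⁵)(2.03×10²⁷)(1.602×10⁻¹⁹)(1.49×10⁻⁴)/7.04 ≈ 0.654 T.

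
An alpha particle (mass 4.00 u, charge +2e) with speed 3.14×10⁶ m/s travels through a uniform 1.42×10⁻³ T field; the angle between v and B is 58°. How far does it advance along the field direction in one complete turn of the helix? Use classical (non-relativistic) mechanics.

p ≈ 153 m

v∥ = v cosθ = 3.14×10⁶·cos58° ≈ 1.664×10⁶ m/s.
T = 2πm/(|q|B) = 2π(6.644×10⁻²⁷)/((3.204×10⁻¹⁹)(1.42×10⁻³)) ≈ 9.175×10⁻⁵ s.
pitch = v∥ T = (1.664×10⁶)(9.175×10⁻⁵) ≈ 153 m.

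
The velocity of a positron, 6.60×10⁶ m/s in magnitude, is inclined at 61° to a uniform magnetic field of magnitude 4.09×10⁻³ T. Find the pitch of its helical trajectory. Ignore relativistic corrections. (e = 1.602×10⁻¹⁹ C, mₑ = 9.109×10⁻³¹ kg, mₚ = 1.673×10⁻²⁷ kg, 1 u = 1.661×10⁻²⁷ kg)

v∥ = v cosθ = 6.60×10⁶·cos61° ≈ 3.200×10⁶ m/s.
T = 2πm/(|q|B) = 2π(9.109×10⁻³¹)/((1.602×10⁻¹⁹)(4.09×10⁻³)) ≈ 8.735×10⁻⁹ s.
pitch = v∥ T = (3.200×10⁶)(8.735×10⁻⁹) ≈ 0.0279 m.

p ≈ 0.0279 m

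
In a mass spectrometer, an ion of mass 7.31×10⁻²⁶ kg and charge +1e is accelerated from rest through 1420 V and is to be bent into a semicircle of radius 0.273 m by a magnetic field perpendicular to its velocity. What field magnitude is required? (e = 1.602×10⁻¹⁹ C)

B ≈ 0.132 T

v = √(2|q|V/m) = √(2·1.602×10⁻¹⁹·1420/7.31×10⁻²⁶) ≈ 7.889×10⁴ m/s.
B = mv/(|q|r) = (7.31×10⁻²⁶)(7.889×10⁴)/((1.602×10⁻¹⁹)(0.273)) ≈ 0.132 T.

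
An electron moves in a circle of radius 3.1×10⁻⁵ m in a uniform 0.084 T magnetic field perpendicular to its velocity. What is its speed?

From |q|vB = mv²/r, v = |q|Br/m.
v = (1.602×10⁻¹⁹)(0.084)(3.1×10⁻⁵)/9.109×10⁻³¹ ≈ 4.6×10⁵ m/s.

v ≈ 4.6×10⁵ m/s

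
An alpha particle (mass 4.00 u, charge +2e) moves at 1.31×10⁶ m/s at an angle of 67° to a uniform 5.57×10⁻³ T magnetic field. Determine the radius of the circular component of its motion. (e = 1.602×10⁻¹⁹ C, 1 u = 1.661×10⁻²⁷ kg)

v⊥ = v sinθ = 1.31×10⁶·sin67° ≈ 1.206×10⁶ m/s.
r = m v⊥/(|q|B) = (6.644×10⁻²⁷)(1.206×10⁶)/((3.204×10⁻¹⁹)(5.57×10⁻³)) ≈ 4.49 m.

r ≈ 4.49 m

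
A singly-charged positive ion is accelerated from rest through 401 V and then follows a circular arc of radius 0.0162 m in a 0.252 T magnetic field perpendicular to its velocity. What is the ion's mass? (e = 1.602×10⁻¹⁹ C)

m ≈ 3.33×10⁻²⁷ kg

Combine |q|V = ½mv² and r = mv/(|q|B): eliminate v to get m = qB²r²/(2V).
m = (1.602×10⁻¹⁹)(0.252)²(0.0162)²/(2·401) ≈ 3.33×10⁻²⁷ kg.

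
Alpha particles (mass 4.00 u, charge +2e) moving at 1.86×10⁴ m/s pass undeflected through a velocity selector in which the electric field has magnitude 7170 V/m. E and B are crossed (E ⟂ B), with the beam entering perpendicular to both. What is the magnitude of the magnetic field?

Balance of forces in the selector: qE = qvB ⇒ B = E/v.
B = 7170/1.86×10⁴ = 0.385 T.

B = 0.385 T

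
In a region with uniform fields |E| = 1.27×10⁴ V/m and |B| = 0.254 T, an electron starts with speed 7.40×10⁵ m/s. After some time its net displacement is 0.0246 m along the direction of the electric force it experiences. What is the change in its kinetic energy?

The magnetic force is always ⟂ v and does no work; only the electric force changes KE.
ΔKE = F_E · d = |q|E d = (1.602×10⁻¹⁹)(1.27×10⁴)(0.0246) ≈ 5.00×10⁻¹⁷ J.

ΔKE ≈ 5.00×10⁻¹⁷ J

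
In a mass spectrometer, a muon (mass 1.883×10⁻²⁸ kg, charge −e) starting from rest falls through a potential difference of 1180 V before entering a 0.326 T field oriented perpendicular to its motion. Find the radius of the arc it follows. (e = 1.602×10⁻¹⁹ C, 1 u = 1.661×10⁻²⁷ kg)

r ≈ 5.11×10⁻³ m

Acceleration: |q|V = ½mv² ⇒ v = √(2|q|V/m) = √(2·1.602×10⁻¹⁹·1180/1.883×10⁻²⁸) ≈ 1.417×10⁶ m/s.
In the field: r = mv/(|q|B) = (1.883×10⁻²⁸)(1.417×10⁶)/((1.602×10⁻¹⁹)(0.326)) ≈ 5.11×10⁻³ m.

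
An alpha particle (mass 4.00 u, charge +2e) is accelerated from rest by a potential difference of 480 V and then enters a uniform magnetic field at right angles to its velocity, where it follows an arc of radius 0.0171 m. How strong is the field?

B ≈ 0.261 T

v = √(2|q|V/m) = √(2·3.204×10⁻¹⁹·480/6.644×10⁻²⁷) ≈ 2.152×10⁵ m/s.
B = mv/(|q|r) = (6.644×10⁻²⁷)(2.152×10⁵)/((3.204×10⁻¹⁹)(0.0171)) ≈ 0.261 T.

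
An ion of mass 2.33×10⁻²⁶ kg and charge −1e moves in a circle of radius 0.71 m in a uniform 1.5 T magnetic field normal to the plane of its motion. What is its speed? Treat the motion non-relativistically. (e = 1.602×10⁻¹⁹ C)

From |q|vB = mv²/r, v = |q|Br/m.
v = (1.602×10⁻¹⁹)(1.5)(0.71)/2.33×10⁻²⁶ ≈ 7.3×10⁶ m/s.

v ≈ 7.3×10⁶ m/s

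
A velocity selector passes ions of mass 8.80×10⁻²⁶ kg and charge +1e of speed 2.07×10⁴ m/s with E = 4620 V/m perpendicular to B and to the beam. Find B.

B = 0.223 T

Balance of forces in the selector: qE = qvB ⇒ B = E/v.
B = 4620/2.07×10⁴ = 0.223 T.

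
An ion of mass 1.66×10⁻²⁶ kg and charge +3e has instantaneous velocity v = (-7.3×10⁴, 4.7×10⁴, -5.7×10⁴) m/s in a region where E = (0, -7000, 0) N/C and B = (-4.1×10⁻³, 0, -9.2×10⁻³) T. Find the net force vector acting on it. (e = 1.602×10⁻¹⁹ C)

F ≈ (-2.08×10⁻¹⁶, -3.57×10⁻¹⁵, 9.26×10⁻¹⁷) N

v×B = (-432, -438, 193) N/C.
E + v×B = (-432, -7440, 193) N/C.
F = q(E + v×B) = (4.806×10⁻¹⁹ C)·(-432, -7440, 193) = (-2.08×10⁻¹⁶, -3.57×10⁻¹⁵, 9.26×10⁻¹⁷) N.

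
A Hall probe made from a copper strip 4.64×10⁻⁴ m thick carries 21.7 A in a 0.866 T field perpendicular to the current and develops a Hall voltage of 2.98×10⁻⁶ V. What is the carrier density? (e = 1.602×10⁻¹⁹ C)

n ≈ 8.48×10²⁸ m⁻³

From V_H = IB/(n e t), n = IB/(V_H e t).
n = (21.7)(0.866)/((2.98×10⁻⁶)(1.602×10⁻¹⁹)(4.64×10⁻⁴)) ≈ 8.48×10²⁸ m⁻³.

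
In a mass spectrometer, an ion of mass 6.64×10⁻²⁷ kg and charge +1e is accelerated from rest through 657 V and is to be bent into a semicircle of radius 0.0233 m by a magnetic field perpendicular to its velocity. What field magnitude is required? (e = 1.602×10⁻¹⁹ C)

B ≈ 0.317 T

v = √(2|q|V/m) = √(2·1.602×10⁻¹⁹·657/6.64×10⁻²⁷) ≈ 1.781×10⁵ m/s.
B = mv/(|q|r) = (6.64×10⁻²⁷)(1.781×10⁵)/((1.602×10⁻¹⁹)(0.0233)) ≈ 0.317 T.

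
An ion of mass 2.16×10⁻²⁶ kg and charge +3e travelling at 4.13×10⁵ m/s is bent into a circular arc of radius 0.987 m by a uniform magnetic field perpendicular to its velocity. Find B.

B ≈ 0.0188 T

From |q|vB = mv²/r, B = mv/(|q|r).
B = (2.16×10⁻²⁶)(4.13×10⁵)/((4.806×10⁻¹⁹)(0.987)) ≈ 0.0188 T.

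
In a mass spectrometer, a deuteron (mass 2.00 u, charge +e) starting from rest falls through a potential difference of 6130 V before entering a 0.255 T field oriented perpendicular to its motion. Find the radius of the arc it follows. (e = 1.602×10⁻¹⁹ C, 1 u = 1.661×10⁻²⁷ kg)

r ≈ 0.0625 m

Acceleration: |q|V = ½mv² ⇒ v = √(2|q|V/m) = √(2·1.602×10⁻¹⁹·6130/3.322×10⁻²⁷) ≈ 7.689×10⁵ m/s.
In the field: r = mv/(|q|B) = (3.322×10⁻²⁷)(7.689×10⁵)/((1.602×10⁻¹⁹)(0.255)) ≈ 0.0625 m.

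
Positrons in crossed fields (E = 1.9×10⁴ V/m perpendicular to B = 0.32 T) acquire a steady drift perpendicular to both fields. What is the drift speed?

v_d ≈ 5.9×10⁴ m/s

In crossed fields the guiding centre drifts at v_d = |E×B|/B² = E/B, independent of charge and mass.
v_d = 1.9×10⁴/0.32 = 5.9×10⁴ m/s.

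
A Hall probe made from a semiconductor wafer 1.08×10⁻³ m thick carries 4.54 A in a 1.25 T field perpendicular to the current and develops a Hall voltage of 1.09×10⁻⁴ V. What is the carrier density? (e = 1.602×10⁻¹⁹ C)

n ≈ 3.01×10²⁶ m⁻³

From V_H = IB/(n e t), n = IB/(V_H e t).
n = (4.54)(1.25)/((1.09×10⁻⁴)(1.602×10⁻¹⁹)(1.08×10⁻³)) ≈ 3.01×10²⁶ m⁻³.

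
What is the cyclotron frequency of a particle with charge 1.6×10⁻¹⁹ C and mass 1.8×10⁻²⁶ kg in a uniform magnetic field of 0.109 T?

f = |q|B/(2πm).
f = (1.6×10⁻¹⁹)(0.109)/(2π·1.8×10⁻²⁶) ≈ 1.54×10⁵ Hz.

f ≈ 1.54×10⁵ Hz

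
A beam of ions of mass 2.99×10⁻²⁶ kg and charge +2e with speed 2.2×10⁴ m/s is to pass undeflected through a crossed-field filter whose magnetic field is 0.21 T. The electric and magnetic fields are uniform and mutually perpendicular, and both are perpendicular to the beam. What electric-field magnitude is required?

For straight-line motion qE = qvB, so E = vB.
E = 2.2×10⁴ × 0.21 = 4600 V/m.

E = 4600 V/m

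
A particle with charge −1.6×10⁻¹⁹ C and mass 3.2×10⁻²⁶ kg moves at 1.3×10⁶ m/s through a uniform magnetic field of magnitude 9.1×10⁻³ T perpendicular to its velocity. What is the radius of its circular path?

The magnetic force provides the centripetal force: |q|vB = mv²/r.
r = mv/(|q|B) = (3.2×10⁻²⁶)(1.3×10⁶)/((1.6×10⁻¹⁹)(9.1×10⁻³)) ≈ 29 m.

r ≈ 29 m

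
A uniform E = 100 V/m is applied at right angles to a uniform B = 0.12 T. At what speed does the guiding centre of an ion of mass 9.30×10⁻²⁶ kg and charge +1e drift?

v_d ≈ 830 m/s

The E×B drift speed is v_d = E/B.
v_d = 100/0.12 = 830 m/s.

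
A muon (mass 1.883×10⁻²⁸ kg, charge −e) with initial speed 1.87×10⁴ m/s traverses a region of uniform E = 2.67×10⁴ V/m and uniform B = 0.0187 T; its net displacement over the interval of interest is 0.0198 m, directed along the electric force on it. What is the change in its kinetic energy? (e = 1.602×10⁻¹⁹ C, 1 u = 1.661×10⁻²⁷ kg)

ΔKE ≈ 8.47×10⁻¹⁷ J

The magnetic force is always ⟂ v and does no work; only the electric force changes KE.
ΔKE = F_E · d = |q|E d = (1.602×10⁻¹⁹)(2.67×10⁴)(0.0198) ≈ 8.47×10⁻¹⁷ J.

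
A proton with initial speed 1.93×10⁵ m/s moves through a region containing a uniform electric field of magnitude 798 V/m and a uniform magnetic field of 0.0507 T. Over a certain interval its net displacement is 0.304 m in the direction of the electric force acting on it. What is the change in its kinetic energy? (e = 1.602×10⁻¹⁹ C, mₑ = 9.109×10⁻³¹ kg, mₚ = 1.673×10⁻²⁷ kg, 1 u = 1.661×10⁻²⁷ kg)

ΔKE ≈ 3.89×10⁻¹⁷ J

The magnetic force is always ⟂ v and does no work; only the electric force changes KE.
ΔKE = F_E · d = |q|E d = (1.602×10⁻¹⁹)(798)(0.304) ≈ 3.89×10⁻¹⁷ J.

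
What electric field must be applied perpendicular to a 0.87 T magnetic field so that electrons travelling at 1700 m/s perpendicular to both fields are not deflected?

For straight-line motion qE = qvB, so E = vB.
E = 1700 × 0.87 = 1500 V/m.

E = 1500 V/m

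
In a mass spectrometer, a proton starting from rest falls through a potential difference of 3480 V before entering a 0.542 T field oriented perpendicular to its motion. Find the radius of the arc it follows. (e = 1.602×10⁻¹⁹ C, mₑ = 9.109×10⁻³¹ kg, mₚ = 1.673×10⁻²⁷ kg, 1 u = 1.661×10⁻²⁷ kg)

Acceleration: |q|V = ½mv² ⇒ v = √(2|q|V/m) = √(2·1.602×10⁻¹⁹·3480/1.673×10⁻²⁷) ≈ 8.164×10⁵ m/s.
In the field: r = mv/(|q|B) = (1.673×10⁻²⁷)(8.164×10⁵)/((1.602×10⁻¹⁹)(0.542)) ≈ 0.0157 m.

r ≈ 0.0157 m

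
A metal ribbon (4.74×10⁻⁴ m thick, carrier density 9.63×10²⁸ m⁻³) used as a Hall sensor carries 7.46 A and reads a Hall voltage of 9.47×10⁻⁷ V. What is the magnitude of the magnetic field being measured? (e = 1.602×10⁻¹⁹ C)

From V_H = IB/(n e t), B = V_H n e t / I.
B = (9.47×10⁻⁷)(9.63×10²⁸)(1.602×10⁻¹⁹)(4.74×10⁻⁴)/7.46 ≈ 0.928 T.

B ≈ 0.928 T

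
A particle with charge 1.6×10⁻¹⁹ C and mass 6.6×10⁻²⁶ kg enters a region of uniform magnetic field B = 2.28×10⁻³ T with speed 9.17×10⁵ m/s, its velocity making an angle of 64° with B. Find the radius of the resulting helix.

v⊥ = v sinθ = 9.17×10⁵·sin64° ≈ 8.242×10⁵ m/s.
r = m v⊥/(|q|B) = (6.6×10⁻²⁶)(8.242×10⁵)/((1.6×10⁻¹⁹)(2.28×10⁻³)) ≈ 149 m.

r ≈ 149 m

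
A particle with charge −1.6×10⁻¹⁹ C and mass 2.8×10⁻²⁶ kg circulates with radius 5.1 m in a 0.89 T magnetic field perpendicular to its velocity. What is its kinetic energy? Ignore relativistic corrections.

KE ≈ 9.4×10⁻¹² J

v = |q|Br/m, then KE = ½mv² = (qBr)²/(2m).
v = (1.6×10⁻¹⁹)(0.89)(5.1)/2.8×10⁻²⁶ ≈ 2.594×10⁷ m/s.
KE = ½(2.8×10⁻²⁶)(2.594×10⁷)² ≈ 9.4×10⁻¹² J.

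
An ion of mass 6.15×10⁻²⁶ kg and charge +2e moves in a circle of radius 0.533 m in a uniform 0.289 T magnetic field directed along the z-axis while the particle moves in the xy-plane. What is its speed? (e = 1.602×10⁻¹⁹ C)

v ≈ 8.02×10⁵ m/s

From |q|vB = mv²/r, v = |q|Br/m.
v = (3.204×10⁻¹⁹)(0.289)(0.533)/6.15×10⁻²⁶ ≈ 8.02×10⁵ m/s.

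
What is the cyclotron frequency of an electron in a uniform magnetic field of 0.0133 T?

f ≈ 3.72×10⁸ Hz

f = |q|B/(2πm).
f = (1.602×10⁻¹⁹)(0.0133)/(2π·9.109×10⁻³¹) ≈ 3.72×10⁸ Hz.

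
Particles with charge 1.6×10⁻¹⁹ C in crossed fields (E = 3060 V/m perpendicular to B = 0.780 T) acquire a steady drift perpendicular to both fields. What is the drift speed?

The steady drift has the magnetic force balancing the electric force, so v_d = E/B.
v_d = 3060/0.780 = 3920 m/s.

v_d ≈ 3920 m/s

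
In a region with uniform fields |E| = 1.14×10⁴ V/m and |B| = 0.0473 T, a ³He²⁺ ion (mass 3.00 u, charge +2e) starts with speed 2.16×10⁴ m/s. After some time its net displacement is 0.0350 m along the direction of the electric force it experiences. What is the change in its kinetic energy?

ΔKE ≈ 1.28×10⁻¹⁶ J

The magnetic force is always ⟂ v and does no work; only the electric force changes KE.
ΔKE = F_E · d = |q|E d = (3.204×10⁻¹⁹)(1.14×10⁴)(0.0350) ≈ 1.28×10⁻¹⁶ J.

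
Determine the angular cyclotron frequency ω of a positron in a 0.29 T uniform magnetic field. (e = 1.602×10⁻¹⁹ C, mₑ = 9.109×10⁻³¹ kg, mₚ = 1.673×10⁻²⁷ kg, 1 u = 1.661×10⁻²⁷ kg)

ω = |q|B/m.
ω = (1.602×10⁻¹⁹)(0.29)/9.109×10⁻³¹ ≈ 5.1×10¹⁰ rad/s.

ω ≈ 5.1×10¹⁰ rad/s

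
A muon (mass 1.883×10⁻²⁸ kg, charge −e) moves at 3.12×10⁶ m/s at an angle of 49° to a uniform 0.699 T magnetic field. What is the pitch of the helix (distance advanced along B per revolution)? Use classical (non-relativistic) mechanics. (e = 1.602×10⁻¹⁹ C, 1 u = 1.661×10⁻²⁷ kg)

v∥ = v cosθ = 3.12×10⁶·cos49° ≈ 2.047×10⁶ m/s.
T = 2πm/(|q|B) = 2π(1.883×10⁻²⁸)/((1.602×10⁻¹⁹)(0.699)) ≈ 1.057×10⁻⁸ s.
pitch = v∥ T = (2.047×10⁶)(1.057×10⁻⁸) ≈ 0.0216 m.

p ≈ 0.0216 m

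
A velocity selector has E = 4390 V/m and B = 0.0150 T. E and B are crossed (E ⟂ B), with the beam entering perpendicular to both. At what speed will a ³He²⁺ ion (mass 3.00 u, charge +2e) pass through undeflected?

v = 2.93×10⁵ m/s

Straight-line motion ⇒ electric and magnetic forces cancel, so E = vB.
v = E/B = 4390/0.0150 = 2.93×10⁵ m/s.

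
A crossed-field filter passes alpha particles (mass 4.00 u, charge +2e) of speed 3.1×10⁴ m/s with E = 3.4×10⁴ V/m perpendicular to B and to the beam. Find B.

Balance of forces in the selector: qE = qvB ⇒ B = E/v.
B = 3.4×10⁴/3.1×10⁴ = 1.1 T.

B = 1.1 T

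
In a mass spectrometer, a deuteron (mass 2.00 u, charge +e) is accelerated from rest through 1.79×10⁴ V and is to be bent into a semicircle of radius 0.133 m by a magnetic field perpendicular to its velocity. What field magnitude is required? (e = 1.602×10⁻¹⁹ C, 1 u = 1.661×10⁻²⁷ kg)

B ≈ 0.205 T

v = √(2|q|V/m) = √(2·1.602×10⁻¹⁹·1.79×10⁴/3.322×10⁻²⁷) ≈ 1.314×10⁶ m/s.
B = mv/(|q|r) = (3.322×10⁻²⁷)(1.314×10⁶)/((1.602×10⁻¹⁹)(0.133)) ≈ 0.205 T.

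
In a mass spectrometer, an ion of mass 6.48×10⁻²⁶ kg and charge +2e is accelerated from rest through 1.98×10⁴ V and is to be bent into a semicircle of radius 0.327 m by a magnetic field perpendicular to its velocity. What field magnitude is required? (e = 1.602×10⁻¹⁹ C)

B ≈ 0.274 T

v = √(2|q|V/m) = √(2·3.204×10⁻¹⁹·1.98×10⁴/6.48×10⁻²⁶) ≈ 4.425×10⁵ m/s.
B = mv/(|q|r) = (6.48×10⁻²⁶)(4.425×10⁵)/((3.204×10⁻¹⁹)(0.327)) ≈ 0.274 T.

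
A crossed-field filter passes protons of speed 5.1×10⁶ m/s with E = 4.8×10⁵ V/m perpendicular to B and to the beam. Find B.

Balance of forces in the selector: qE = qvB ⇒ B = E/v.
B = 4.8×10⁵/5.1×10⁶ = 0.094 T.

B = 0.094 T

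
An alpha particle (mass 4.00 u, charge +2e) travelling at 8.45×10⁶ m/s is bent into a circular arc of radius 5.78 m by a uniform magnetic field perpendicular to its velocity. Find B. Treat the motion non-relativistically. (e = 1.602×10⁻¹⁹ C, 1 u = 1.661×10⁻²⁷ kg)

From |q|vB = mv²/r, B = mv/(|q|r).
B = (6.644×10⁻²⁷)(8.45×10⁶)/((3.204×10⁻¹⁹)(5.78)) ≈ 0.0303 T.

B ≈ 0.0303 T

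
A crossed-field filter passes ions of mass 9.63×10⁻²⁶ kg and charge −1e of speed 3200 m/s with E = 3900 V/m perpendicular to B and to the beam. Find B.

Balance of forces in the selector: qE = qvB ⇒ B = E/v.
B = 3900/3200 = 1.2 T.

B = 1.2 T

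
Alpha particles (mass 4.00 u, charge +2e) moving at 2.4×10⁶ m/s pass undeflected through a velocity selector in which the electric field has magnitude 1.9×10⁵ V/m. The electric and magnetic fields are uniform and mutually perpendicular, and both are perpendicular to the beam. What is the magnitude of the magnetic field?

Balance of forces in the selector: qE = qvB ⇒ B = E/v.
B = 1.9×10⁵/2.4×10⁶ = 0.079 T.

B = 0.079 T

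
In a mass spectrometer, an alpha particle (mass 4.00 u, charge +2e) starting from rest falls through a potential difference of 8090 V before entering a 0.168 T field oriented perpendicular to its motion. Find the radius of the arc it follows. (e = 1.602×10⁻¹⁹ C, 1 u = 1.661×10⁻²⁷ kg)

r ≈ 0.109 m

Acceleration: |q|V = ½mv² ⇒ v = √(2|q|V/m) = √(2·3.204×10⁻¹⁹·8090/6.644×10⁻²⁷) ≈ 8.833×10⁵ m/s.
In the field: r = mv/(|q|B) = (6.644×10⁻²⁷)(8.833×10⁵)/((3.204×10⁻¹⁹)(0.168)) ≈ 0.109 m.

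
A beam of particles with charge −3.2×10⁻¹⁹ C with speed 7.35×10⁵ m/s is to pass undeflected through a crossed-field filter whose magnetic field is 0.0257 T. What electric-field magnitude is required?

E = 1.89×10⁴ V/m

For straight-line motion qE = qvB, so E = vB.
E = 7.35×10⁵ × 0.0257 = 1.89×10⁴ V/m.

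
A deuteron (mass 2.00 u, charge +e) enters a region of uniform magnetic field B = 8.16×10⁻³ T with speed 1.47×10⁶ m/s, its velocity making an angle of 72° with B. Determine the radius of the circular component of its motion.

r ≈ 3.55 m

v⊥ = v sinθ = 1.47×10⁶·sin72° ≈ 1.398×10⁶ m/s.
r = m v⊥/(|q|B) = (3.322×10⁻²⁷)(1.398×10⁶)/((1.602×10⁻¹⁹)(8.16×10⁻³)) ≈ 3.55 m.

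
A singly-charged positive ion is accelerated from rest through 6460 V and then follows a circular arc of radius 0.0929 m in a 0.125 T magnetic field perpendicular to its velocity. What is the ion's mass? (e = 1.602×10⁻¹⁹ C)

m ≈ 1.67×10⁻²⁷ kg

Combine |q|V = ½mv² and r = mv/(|q|B): eliminate v to get m = qB²r²/(2V).
m = (1.602×10⁻¹⁹)(0.125)²(0.0929)²/(2·6460) ≈ 1.67×10⁻²⁷ kg.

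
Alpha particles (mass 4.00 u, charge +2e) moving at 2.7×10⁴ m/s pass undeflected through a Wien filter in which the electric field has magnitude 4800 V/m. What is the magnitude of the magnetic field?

B = 0.18 T

Balance of forces in the selector: qE = qvB ⇒ B = E/v.
B = 4800/2.7×10⁴ = 0.18 T.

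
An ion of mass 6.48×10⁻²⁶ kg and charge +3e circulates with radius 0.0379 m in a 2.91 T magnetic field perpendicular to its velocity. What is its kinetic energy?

v = |q|Br/m, then KE = ½mv² = (qBr)²/(2m).
v = (4.806×10⁻¹⁹)(2.91)(0.0379)/6.48×10⁻²⁶ ≈ 8.180×10⁵ m/s.
KE = ½(6.48×10⁻²⁶)(8.180×10⁵)² ≈ 2.17×10⁻¹⁴ J = 1.35×10⁵ eV.

KE ≈ 1.35×10⁵ eV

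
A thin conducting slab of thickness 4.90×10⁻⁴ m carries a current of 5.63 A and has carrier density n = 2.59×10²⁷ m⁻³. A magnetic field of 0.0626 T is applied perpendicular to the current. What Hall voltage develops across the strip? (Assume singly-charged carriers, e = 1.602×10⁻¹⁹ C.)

V_H ≈ 1.73×10⁻⁶ V

V_H = IB/(n e t).
V_H = (5.63)(0.0626)/((2.59×10²⁷)(1.602×10⁻¹⁹)(4.90×10⁻⁴)) ≈ 1.73×10⁻⁶ V.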